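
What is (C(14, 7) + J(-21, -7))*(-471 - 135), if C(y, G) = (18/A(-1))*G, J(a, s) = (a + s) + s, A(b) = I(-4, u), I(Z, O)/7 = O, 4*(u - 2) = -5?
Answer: 6666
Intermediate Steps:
u = 3/4 (u = 2 + (1/4)*(-5) = 2 - 5/4 = 3/4 ≈ 0.75000)
I(Z, O) = 7*O
A(b) = 21/4 (A(b) = 7*(3/4) = 21/4)
J(a, s) = a + 2*s
C(y, G) = 24*G/7 (C(y, G) = (18/(21/4))*G = (18*(4/21))*G = 24*G/7)
(C(14, 7) + J(-21, -7))*(-471 - 135) = ((24/7)*7 + (-21 + 2*(-7)))*(-471 - 135) = (24 + (-21 - 14))*(-606) = (24 - 35)*(-606) = -11*(-606) = 6666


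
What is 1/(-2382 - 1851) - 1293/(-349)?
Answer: 5472920/1477317 ≈ 3.7046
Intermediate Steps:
1/(-2382 - 1851) - 1293/(-349) = 1/(-4233) - 1293*(-1/349) = -1/4233 + 1293/349 = 5472920/1477317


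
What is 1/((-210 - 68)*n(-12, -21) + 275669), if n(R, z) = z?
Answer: 1/281507 ≈ 3.5523e-6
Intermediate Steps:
1/((-210 - 68)*n(-12, -21) + 275669) = 1/((-210 - 68)*(-21) + 275669) = 1/(-278*(-21) + 275669) = 1/(5838 + 275669) = 1/281507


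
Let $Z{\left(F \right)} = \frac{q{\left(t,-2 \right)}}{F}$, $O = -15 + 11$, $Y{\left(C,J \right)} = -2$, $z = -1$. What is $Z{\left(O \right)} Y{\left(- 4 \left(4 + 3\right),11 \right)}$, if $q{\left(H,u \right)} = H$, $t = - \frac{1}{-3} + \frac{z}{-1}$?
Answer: $\frac{2}{3} \approx 0.66667$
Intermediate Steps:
$t = \frac{4}{3}$ ($t = - \frac{1}{-3} - \frac{1}{-1} = \left(-1\right) \left(- \frac{1}{3}\right) - -1 = \frac{1}{3} + 1 = \frac{4}{3} \approx 1.3333$)
$O = -4$
$Z{\left(F \right)} = \frac{4}{3 F}$
$Z{\left(O \right)} Y{\left(- 4 \left(4 + 3\right),11 \right)} = \frac{4}{3 \left(-4\right)} \left(-2\right) = \frac{4}{3} \left(- \frac{1}{4}\right) \left(-2\right) = \left(- \frac{1}{3}\right) \left(-2\right) = \frac{2}{3}$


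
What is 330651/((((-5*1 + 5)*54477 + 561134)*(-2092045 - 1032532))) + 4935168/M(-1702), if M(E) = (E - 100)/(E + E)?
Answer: 866304142885942571241/92925238686854 ≈ 9.3226e+6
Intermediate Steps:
M(E) = (-100 + E)/(2*E) (M(E) = (-100 + E)/((2*E)) = (-100 + E)*(1/(2*E)) = (-100 + E)/(2*E))
330651/((((-5*1 + 5)*54477 + 561134)*(-2092045 - 1032532))) + 4935168/M(-1702) = 330651/((((-5*1 + 5)*54477 + 561134)*(-2092045 - 1032532))) + 4935168/(((½)*(-100 - 1702)/(-1702))) = 330651/((((-5 + 5)*54477 + 561134)*(-3124577))) + 4935168/(((½)*(-1/1702)*(-1802))) = 330651/(((0*54477 + 561134)*(-3124577))) + 4935168/(901/1702) = 330651/(((0 + 561134)*(-3124577))) + 4935168*(1702/901) = 330651/((561134*(-3124577))) + 494097408/53 = 330651/(-1753306390318) + 494097408/53 = 330651*(-1/1753306390318) + 494097408/53 = -330651/1753306390318 + 494097408/53 = 866304142885942571241/92925238686854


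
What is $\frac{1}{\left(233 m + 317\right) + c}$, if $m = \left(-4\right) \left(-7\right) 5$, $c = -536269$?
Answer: $- \frac{1}{503332} \approx -1.9868 \cdot 10^{-6}$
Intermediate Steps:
$m = 140$ ($m = 28 \cdot 5 = 140$)
$\frac{1}{\left(233 m + 317\right) + c} = \frac{1}{\left(233 \cdot 140 + 317\right) - 536269} = \frac{1}{\left(32620 + 317\right) - 536269} = \frac{1}{32937 - 536269} = \frac{1}{-503332} = - \frac{1}{503332}$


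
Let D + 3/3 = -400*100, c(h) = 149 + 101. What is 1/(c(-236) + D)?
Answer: -1/39751 ≈ -2.5157e-5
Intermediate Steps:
c(h) = 250
D = -40001 (D = -1 - 400*100 = -1 - 40000 = -40001)
1/(c(-236) + D) = 1/(250 - 40001) = 1/(-39751) = -1/39751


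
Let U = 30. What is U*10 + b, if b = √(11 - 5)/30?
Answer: 300 + √6/30 ≈ 300.08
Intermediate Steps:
b = √6/30 (b = √6*(1/30) = √6/30 ≈ 0.081650)
U*10 + b = 30*10 + √6/30 = 300 + √6/30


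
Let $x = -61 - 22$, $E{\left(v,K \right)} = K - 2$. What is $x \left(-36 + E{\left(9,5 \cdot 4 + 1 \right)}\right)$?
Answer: $1411$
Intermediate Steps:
$E{\left(v,K \right)} = -2 + K$
$x = -83$ ($x = -61 - 22 = -83$)
$x \left(-36 + E{\left(9,5 \cdot 4 + 1 \right)}\right) = - 83 \left(-36 + \left(-2 + \left(5 \cdot 4 + 1\right)\right)\right) = - 83 \left(-36 + \left(-2 + \left(20 + 1\right)\right)\right) = - 83 \left(-36 + \left(-2 + 21\right)\right) = - 83 \left(-36 + 19\right) = \left(-83\right) \left(-17\right) = 1411$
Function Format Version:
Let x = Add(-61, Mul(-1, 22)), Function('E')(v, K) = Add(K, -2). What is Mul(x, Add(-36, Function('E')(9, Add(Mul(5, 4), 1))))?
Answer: 1411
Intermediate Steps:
Function('E')(v, K) = Add(-2, K)
x = -83 (x = Add(-61, -22) = -83)
Mul(x, Add(-36, Function('E')(9, Add(Mul(5, 4), 1)))) = Mul(-83, Add(-36, Add(-2, Add(Mul(5, 4), 1)))) = Mul(-83, Add(-36, Add(-2, Add(20, 1)))) = Mul(-83, Add(-36, Add(-2, 21))) = Mul(-83, Add(-36, 19)) = Mul(-83, -17) = 1411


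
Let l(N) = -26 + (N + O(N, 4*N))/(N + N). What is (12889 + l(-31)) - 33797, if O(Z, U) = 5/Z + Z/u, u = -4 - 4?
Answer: -321874417/15376 ≈ -20934.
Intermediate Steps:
u = -8
O(Z, U) = 5/Z - Z/8 (O(Z, U) = 5/Z + Z/(-8) = 5/Z + Z*(-1/8) = 5/Z - Z/8)
l(N) = -26 + (5/N + 7*N/8)/(2*N) (l(N) = -26 + (N + (5/N - N/8))/(N + N) = -26 + (5/N + 7*N/8)/((2*N)) = -26 + (5/N + 7*N/8)*(1/(2*N)) = -26 + (5/N + 7*N/8)/(2*N))
(12889 + l(-31)) - 33797 = (12889 + (-409/16 + (5/2)/(-31)**2)) - 33797 = (12889 + (-409/16 + (5/2)*(1/961))) - 33797 = (12889 + (-409/16 + 5/1922)) - 33797 = (12889 - 393009/15376) - 33797 = 197788255/15376 - 33797 = -321874417/15376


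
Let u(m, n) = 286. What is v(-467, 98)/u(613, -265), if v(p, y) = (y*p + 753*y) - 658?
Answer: 13685/143 ≈ 95.699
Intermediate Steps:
v(p, y) = -658 + 753*y + p*y (v(p, y) = (p*y + 753*y) - 658 = (753*y + p*y) - 658 = -658 + 753*y + p*y)
v(-467, 98)/u(613, -265) = (-658 + 753*98 - 467*98)/286 = (-658 + 73794 - 45766)*(1/286) = 27370*(1/286) = 13685/143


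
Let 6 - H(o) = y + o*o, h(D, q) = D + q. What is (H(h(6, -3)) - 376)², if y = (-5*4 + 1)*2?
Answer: 116281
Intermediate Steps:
y = -38 (y = (-20 + 1)*2 = -19*2 = -38)
H(o) = 44 - o² (H(o) = 6 - (-38 + o*o) = 6 - (-38 + o²) = 6 + (38 - o²) = 44 - o²)
(H(h(6, -3)) - 376)² = ((44 - (6 - 3)²) - 376)² = ((44 - 1*3²) - 376)² = ((44 - 1*9) - 376)² = ((44 - 9) - 376)² = (35 - 376)² = (-341)² = 116281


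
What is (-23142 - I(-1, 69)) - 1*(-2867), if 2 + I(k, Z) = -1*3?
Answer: -20270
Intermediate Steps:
I(k, Z) = -5 (I(k, Z) = -2 - 1*3 = -2 - 3 = -5)
(-23142 - I(-1, 69)) - 1*(-2867) = (-23142 - 1*(-5)) - 1*(-2867) = (-23142 + 5) + 2867 = -23137 + 2867 = -20270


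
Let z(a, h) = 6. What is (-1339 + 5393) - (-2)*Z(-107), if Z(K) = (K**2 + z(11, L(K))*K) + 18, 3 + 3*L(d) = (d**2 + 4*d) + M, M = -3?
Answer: 25704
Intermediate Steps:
L(d) = -2 + d**2/3 + 4*d/3 (L(d) = -1 + ((d**2 + 4*d) - 3)/3 = -1 + (-3 + d**2 + 4*d)/3 = -1 + (-1 + d**2/3 + 4*d/3) = -2 + d**2/3 + 4*d/3)
Z(K) = 18 + K**2 + 6*K (Z(K) = (K**2 + 6*K) + 18 = 18 + K**2 + 6*K)
(-1339 + 5393) - (-2)*Z(-107) = (-1339 + 5393) - (-2)*(18 + (-107)**2 + 6*(-107)) = 4054 - (-2)*(18 + 11449 - 642) = 4054 - (-2)*10825 = 4054 - 1*(-21650) = 4054 + 21650 = 25704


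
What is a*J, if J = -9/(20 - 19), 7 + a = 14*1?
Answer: -63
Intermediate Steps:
a = 7 (a = -7 + 14*1 = -7 + 14 = 7)
J = -9 (J = -9/1 = -9*1 = -9)
a*J = 7*(-9) = -63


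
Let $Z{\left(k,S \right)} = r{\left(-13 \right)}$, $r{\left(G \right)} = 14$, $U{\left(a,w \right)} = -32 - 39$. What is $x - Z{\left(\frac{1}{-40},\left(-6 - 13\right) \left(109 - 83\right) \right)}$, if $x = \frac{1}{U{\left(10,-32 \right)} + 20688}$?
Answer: $- \frac{288637}{20617} \approx -14.0$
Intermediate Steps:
$U{\left(a,w \right)} = -71$
$x = \frac{1}{20617}$ ($x = \frac{1}{-71 + 20688} = \frac{1}{20617} \approx 4.8504 \cdot 10^{-5}$)
$Z{\left(k,S \right)} = 14$
$x - Z{\left(\frac{1}{-40},\left(-6 - 13\right) \left(109 - 83\right) \right)} = \frac{1}{20617} - 14 = - \frac{288637}{20617}$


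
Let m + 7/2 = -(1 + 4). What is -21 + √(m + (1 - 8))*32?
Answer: -21 + 16*I*√62 ≈ -21.0 + 125.98*I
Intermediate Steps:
m = -17/2 (m = -7/2 - (1 + 4) = -7/2 - 1*5 = -7/2 - 5 = -17/2 ≈ -8.5000)
-21 + √(m + (1 - 8))*32 = -21 + √(-17/2 + (1 - 8))*32 = -21 + √(-17/2 - 7)*32 = -21 + √(-31/2)*32 = -21 + (I*√62/2)*32 = -21 + 16*I*√62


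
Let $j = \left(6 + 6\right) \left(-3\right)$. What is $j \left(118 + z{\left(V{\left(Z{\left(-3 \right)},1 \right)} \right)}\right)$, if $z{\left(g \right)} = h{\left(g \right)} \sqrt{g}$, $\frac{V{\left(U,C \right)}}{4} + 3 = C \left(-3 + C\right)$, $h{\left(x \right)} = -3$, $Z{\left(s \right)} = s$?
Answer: $-4248 + 216 i \sqrt{5} \approx -4248.0 + 482.99 i$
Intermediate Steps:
$V{\left(U,C \right)} = -12 + 4 C \left(-3 + C\right)$
$z{\left(g \right)} = - 3 \sqrt{g}$
$j = -36$ ($j = 12 \left(-3\right) = -36$)
$j \left(118 + z{\left(V{\left(Z{\left(-3 \right)},1 \right)} \right)}\right) = - 36 \left(118 - 3 \sqrt{-12 - 12 + 4 \cdot 1^{2}}\right) = - 36 \left(118 - 3 \sqrt{-12 - 12 + 4 \cdot 1}\right) = - 36 \left(118 - 3 \sqrt{-12 - 12 + 4}\right) = - 36 \left(118 - 3 \sqrt{-20}\right) = - 36 \left(118 - 3 \cdot 2 i \sqrt{5}\right) = - 36 \left(118 - 6 i \sqrt{5}\right) = -4248 + 216 i \sqrt{5}$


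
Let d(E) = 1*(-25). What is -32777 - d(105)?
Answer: -32752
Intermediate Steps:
d(E) = -25
-32777 - d(105) = -32777 - 1*(-25) = -32777 + 25 = -32752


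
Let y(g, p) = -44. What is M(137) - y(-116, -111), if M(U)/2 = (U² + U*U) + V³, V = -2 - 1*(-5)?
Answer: 75174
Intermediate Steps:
V = 3 (V = -2 + 5 = 3)
M(U) = 54 + 4*U² (M(U) = 2*((U² + U*U) + 3³) = 2*((U² + U²) + 27) = 2*(2*U² + 27) = 2*(27 + 2*U²) = 54 + 4*U²)
M(137) - y(-116, -111) = (54 + 4*137²) - 1*(-44) = (54 + 4*18769) + 44 = (54 + 75076) + 44 = 75130 + 44 = 75174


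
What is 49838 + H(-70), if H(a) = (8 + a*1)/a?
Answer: 1744361/35 ≈ 49839.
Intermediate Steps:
H(a) = (8 + a)/a
49838 + H(-70) = 49838 + (8 - 70)/(-70) = 49838 - 1/70*(-62) = 49838 + 31/35 = 1744361/35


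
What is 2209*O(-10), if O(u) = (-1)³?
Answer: -2209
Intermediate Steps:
O(u) = -1
2209*O(-10) = 2209*(-1) = -2209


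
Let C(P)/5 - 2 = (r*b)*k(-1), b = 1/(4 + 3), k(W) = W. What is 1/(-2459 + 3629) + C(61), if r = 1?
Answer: 76057/8190 ≈ 9.2866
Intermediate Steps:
b = 1/7 ≈ 0.14286
C(P) = 65/7 (C(P) = 10 + 5*((1*(1/7))*(-1)) = 10 + 5*((1/7)*(-1)) = 10 + 5*(-1/7) = 10 - 5/7 = 65/7)
1/(-2459 + 3629) + C(61) = 1/(-2459 + 3629) + 65/7 = 1/1170 + 65/7 = 76057/8190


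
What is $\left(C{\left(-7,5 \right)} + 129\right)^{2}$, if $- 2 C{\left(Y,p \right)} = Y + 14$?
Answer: $\frac{63001}{4} \approx 15750.0$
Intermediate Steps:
$C{\left(Y,p \right)} = -7 - \frac{Y}{2}$ ($C{\left(Y,p \right)} = - \frac{Y + 14}{2} = - \frac{14 + Y}{2} = -7 - \frac{Y}{2}$)
$\left(C{\left(-7,5 \right)} + 129\right)^{2} = \left(\left(-7 - - \frac{7}{2}\right) + 129\right)^{2} = \left(\left(-7 + \frac{7}{2}\right) + 129\right)^{2} = \left(- \frac{7}{2} + 129\right)^{2} = \left(\frac{251}{2}\right)^{2} = \frac{63001}{4}$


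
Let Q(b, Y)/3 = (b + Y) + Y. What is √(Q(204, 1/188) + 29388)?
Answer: √265080282/94 ≈ 173.21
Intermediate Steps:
Q(b, Y) = 3*b + 6*Y (Q(b, Y) = 3*((b + Y) + Y) = 3*((Y + b) + Y) = 3*(b + 2*Y) = 3*b + 6*Y)
√(Q(204, 1/188) + 29388) = √((3*204 + 6/188) + 29388) = √((612 + 6*(1/188)) + 29388) = √((612 + 3/94) + 29388) = √(57531/94 + 29388) = √(2820003/94) = √265080282/94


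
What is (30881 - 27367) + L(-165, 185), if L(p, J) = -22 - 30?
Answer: 3462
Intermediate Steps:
L(p, J) = -52
(30881 - 27367) + L(-165, 185) = (30881 - 27367) - 52 = 3514 - 52 = 3462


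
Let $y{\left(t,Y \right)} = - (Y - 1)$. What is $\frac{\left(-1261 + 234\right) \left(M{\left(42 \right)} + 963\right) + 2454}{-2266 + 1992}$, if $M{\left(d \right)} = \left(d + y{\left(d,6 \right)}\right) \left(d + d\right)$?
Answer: $\frac{4178463}{274} \approx 15250.0$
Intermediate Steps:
$y{\left(t,Y \right)} = 1 - Y$ ($y{\left(t,Y \right)} = - (Y - 1) = - (-1 + Y) = 1 - Y$)
$M{\left(d \right)} = 2 d \left(-5 + d\right)$ ($M{\left(d \right)} = \left(d + \left(1 - 6\right)\right) \left(d + d\right) = \left(d + \left(1 - 6\right)\right) 2 d = \left(d - 5\right) 2 d = \left(-5 + d\right) 2 d = 2 d \left(-5 + d\right)$)
$\frac{\left(-1261 + 234\right) \left(M{\left(42 \right)} + 963\right) + 2454}{-2266 + 1992} = \frac{\left(-1261 + 234\right) \left(2 \cdot 42 \left(-5 + 42\right) + 963\right) + 2454}{-2266 + 1992} = \frac{- 1027 \left(2 \cdot 42 \cdot 37 + 963\right) + 2454}{-274} = \left(- 1027 \left(3108 + 963\right) + 2454\right) \left(- \frac{1}{274}\right) = \left(\left(-1027\right) 4071 + 2454\right) \left(- \frac{1}{274}\right) = \left(-4180917 + 2454\right) \left(- \frac{1}{274}\right) = \left(-4178463\right) \left(- \frac{1}{274}\right) = \frac{4178463}{274}$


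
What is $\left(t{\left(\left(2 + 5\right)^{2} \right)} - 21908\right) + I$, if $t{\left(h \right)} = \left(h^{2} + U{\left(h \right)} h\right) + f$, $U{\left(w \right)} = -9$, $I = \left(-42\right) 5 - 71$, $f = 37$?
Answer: $-20192$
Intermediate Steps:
$I = -281$ ($I = -210 - 71 = -281$)
$t{\left(h \right)} = 37 + h^{2} - 9 h$ ($t{\left(h \right)} = \left(h^{2} - 9 h\right) + 37 = 37 + h^{2} - 9 h$)
$\left(t{\left(\left(2 + 5\right)^{2} \right)} - 21908\right) + I = \left(\left(37 + \left(\left(2 + 5\right)^{2}\right)^{2} - 9 \left(2 + 5\right)^{2}\right) - 21908\right) - 281 = \left(\left(37 + \left(7^{2}\right)^{2} - 9 \cdot 7^{2}\right) - 21908\right) - 281 = \left(\left(37 + 49^{2} - 441\right) - 21908\right) - 281 = \left(\left(37 + 2401 - 441\right) - 21908\right) - 281 = \left(1997 - 21908\right) - 281 = -19911 - 281 = -20192$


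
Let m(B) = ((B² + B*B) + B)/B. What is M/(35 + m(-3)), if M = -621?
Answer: -207/10 ≈ -20.700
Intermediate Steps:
m(B) = (B + 2*B²)/B (m(B) = ((B² + B²) + B)/B = (2*B² + B)/B = (B + 2*B²)/B)
M/(35 + m(-3)) = -621/(35 + (1 + 2*(-3))) = -621/(35 + (1 - 6)) = -621/(35 - 5) = -621/30 = (1/30)*(-621) = -207/10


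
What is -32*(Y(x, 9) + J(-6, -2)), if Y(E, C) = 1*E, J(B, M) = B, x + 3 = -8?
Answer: 544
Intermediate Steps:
x = -11 (x = -3 - 8 = -11)
Y(E, C) = E
-32*(Y(x, 9) + J(-6, -2)) = -32*(-11 - 6) = -32*(-17) = 544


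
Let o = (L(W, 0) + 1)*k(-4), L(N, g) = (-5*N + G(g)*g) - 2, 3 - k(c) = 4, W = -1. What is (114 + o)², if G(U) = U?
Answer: 12100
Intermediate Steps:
k(c) = -1 (k(c) = 3 - 1*4 = 3 - 4 = -1)
L(N, g) = -2 + g² - 5*N (L(N, g) = (-5*N + g*g) - 2 = (-5*N + g²) - 2 = (g² - 5*N) - 2 = -2 + g² - 5*N)
o = -4 (o = ((-2 + 0² - 5*(-1)) + 1)*(-1) = ((-2 + 0 + 5) + 1)*(-1) = (3 + 1)*(-1) = 4*(-1) = -4)
(114 + o)² = (114 - 4)² = 110² = 12100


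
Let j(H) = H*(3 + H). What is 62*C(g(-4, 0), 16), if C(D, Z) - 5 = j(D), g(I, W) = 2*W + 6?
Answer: 3658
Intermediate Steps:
g(I, W) = 6 + 2*W
C(D, Z) = 5 + D*(3 + D)
62*C(g(-4, 0), 16) = 62*(5 + (6 + 2*0)*(3 + (6 + 2*0))) = 62*(5 + (6 + 0)*(3 + (6 + 0))) = 62*(5 + 6*(3 + 6)) = 62*(5 + 6*9) = 62*(5 + 54) = 62*59 = 3658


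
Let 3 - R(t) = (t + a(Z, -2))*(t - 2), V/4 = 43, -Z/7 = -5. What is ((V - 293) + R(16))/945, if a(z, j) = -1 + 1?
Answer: -38/105 ≈ -0.36190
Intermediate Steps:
Z = 35 (Z = -7*(-5) = 35)
a(z, j) = 0
V = 172 (V = 4*43 = 172)
R(t) = 3 - t*(-2 + t) (R(t) = 3 - (t + 0)*(t - 2) = 3 - t*(-2 + t))
((V - 293) + R(16))/945 = ((172 - 293) + (3 - 1*16**2 + 2*16))/945 = (-121 + (3 - 1*256 + 32))*(1/945) = (-121 + (3 - 256 + 32))*(1/945) = (-121 - 221)*(1/945) = -342*1/945 = -38/105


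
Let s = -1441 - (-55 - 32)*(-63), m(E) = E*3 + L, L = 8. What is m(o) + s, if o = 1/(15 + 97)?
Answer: -774365/112 ≈ -6914.0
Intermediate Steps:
o = 1/112 ≈ 0.0089286
m(E) = 8 + 3*E (m(E) = E*3 + 8 = 3*E + 8 = 8 + 3*E)
s = -6922 (s = -1441 - (-87)*(-63) = -1441 - 1*5481 = -1441 - 5481 = -6922)
m(o) + s = (8 + 3*(1/112)) - 6922 = (8 + 3/112) - 6922 = 899/112 - 6922 = -774365/112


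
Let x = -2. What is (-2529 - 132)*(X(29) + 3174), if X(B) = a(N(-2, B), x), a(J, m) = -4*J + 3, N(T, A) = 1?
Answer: -8443353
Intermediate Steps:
a(J, m) = 3 - 4*J
X(B) = -1 (X(B) = 3 - 4*1 = 3 - 4 = -1)
(-2529 - 132)*(X(29) + 3174) = (-2529 - 132)*(-1 + 3174) = -2661*3173 = -8443353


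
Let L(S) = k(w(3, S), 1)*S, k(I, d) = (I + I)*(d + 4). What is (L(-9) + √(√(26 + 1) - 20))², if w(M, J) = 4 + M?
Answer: (630 - I*√(20 - 3*√3))² ≈ 3.9689e+5 - 4848.0*I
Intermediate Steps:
k(I, d) = 2*I*(4 + d) (k(I, d) = (2*I)*(4 + d) = 2*I*(4 + d))
L(S) = 70*S (L(S) = (2*(4 + 3)*(4 + 1))*S = (2*7*5)*S = 70*S)
(L(-9) + √(√(26 + 1) - 20))² = (70*(-9) + √(√(26 + 1) - 20))² = (-630 + √(√27 - 20))² = (-630 + √(3*√3 - 20))² = (-630 + √(-20 + 3*√3))²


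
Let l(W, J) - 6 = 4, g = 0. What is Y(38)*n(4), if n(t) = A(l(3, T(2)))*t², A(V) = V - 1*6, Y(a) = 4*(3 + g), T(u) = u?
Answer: 768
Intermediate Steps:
Y(a) = 12 (Y(a) = 4*(3 + 0) = 4*3 = 12)
l(W, J) = 10 (l(W, J) = 6 + 4 = 10)
A(V) = -6 + V (A(V) = V - 6 = -6 + V)
n(t) = 4*t² (n(t) = (-6 + 10)*t² = 4*t²)
Y(38)*n(4) = 12*(4*4²) = 12*(4*16) = 12*64 = 768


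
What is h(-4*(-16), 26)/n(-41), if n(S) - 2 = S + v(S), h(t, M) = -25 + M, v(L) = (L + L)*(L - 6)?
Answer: 1/3815 ≈ 0.00026212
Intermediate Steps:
v(L) = 2*L*(-6 + L) (v(L) = (2*L)*(-6 + L) = 2*L*(-6 + L))
n(S) = 2 + S + 2*S*(-6 + S) (n(S) = 2 + (S + 2*S*(-6 + S)) = 2 + S + 2*S*(-6 + S))
h(-4*(-16), 26)/n(-41) = (-25 + 26)/(2 - 41 + 2*(-41)*(-6 - 41)) = 1/(2 - 41 + 2*(-41)*(-47)) = 1/(2 - 41 + 3854) = 1/3815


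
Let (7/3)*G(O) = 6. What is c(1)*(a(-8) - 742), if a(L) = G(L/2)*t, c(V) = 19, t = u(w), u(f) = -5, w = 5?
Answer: -100396/7 ≈ -14342.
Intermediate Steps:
t = -5
G(O) = 18/7 (G(O) = (3/7)*6 = 18/7)
a(L) = -90/7 (a(L) = (18/7)*(-5) = -90/7)
c(1)*(a(-8) - 742) = 19*(-90/7 - 742) = 19*(-5284/7) = -100396/7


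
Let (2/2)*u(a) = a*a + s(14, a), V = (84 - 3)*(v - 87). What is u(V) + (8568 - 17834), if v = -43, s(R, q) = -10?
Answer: 110871624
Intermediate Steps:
V = -10530 (V = (84 - 3)*(-43 - 87) = 81*(-130) = -10530)
u(a) = -10 + a² (u(a) = a*a - 10 = a² - 10 = -10 + a²)
u(V) + (8568 - 17834) = (-10 + (-10530)²) + (8568 - 17834) = (-10 + 110880900) - 9266 = 110880890 - 9266 = 110871624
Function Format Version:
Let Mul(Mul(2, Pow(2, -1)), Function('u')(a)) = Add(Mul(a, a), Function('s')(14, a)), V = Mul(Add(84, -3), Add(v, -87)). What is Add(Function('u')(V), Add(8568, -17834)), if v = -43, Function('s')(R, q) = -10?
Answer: 110871624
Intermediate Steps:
V = -10530 (V = Mul(Add(84, -3), Add(-43, -87)) = Mul(81, -130) = -10530)
Function('u')(a) = Add(-10, Pow(a, 2)) (Function('u')(a) = Add(Mul(a, a), -10) = Add(Pow(a, 2), -10) = Add(-10, Pow(a, 2)))
Add(Function('u')(V), Add(8568, -17834)) = Add(Add(-10, Pow(-10530, 2)), Add(8568, -17834)) = Add(Add(-10, 110880900), -9266) = Add(110880890, -9266) = 110871624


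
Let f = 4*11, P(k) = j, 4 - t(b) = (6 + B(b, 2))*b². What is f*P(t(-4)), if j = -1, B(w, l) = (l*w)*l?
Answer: -44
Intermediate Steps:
B(w, l) = w*l²
t(b) = 4 - b²*(6 + 4*b) (t(b) = 4 - (6 + b*2²)*b² = 4 - (6 + b*4)*b² = 4 - (6 + 4*b)*b² = 4 - b²*(6 + 4*b))
P(k) = -1
f = 44
f*P(t(-4)) = 44*(-1) = -44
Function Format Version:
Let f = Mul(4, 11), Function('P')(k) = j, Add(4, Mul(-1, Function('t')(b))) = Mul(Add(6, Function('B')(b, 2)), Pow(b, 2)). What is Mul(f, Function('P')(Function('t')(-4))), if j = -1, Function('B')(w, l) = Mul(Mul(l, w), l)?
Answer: -44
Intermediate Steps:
Function('B')(w, l) = Mul(w, Pow(l, 2))
Function('t')(b) = Add(4, Mul(-1, Pow(b, 2), Add(6, Mul(4, b)))) (Function('t')(b) = Add(4, Mul(-1, Mul(Add(6, Mul(b, Pow(2, 2))), Pow(b, 2)))) = Add(4, Mul(-1, Mul(Add(6, Mul(b, 4)), Pow(b, 2)))) = Add(4, Mul(-1, Mul(Add(6, Mul(4, b)), Pow(b, 2)))) = Add(4, Mul(-1, Mul(Pow(b, 2), Add(6, Mul(4, b))))) = Add(4, Mul(-1, Pow(b, 2), Add(6, Mul(4, b)))))
Function('P')(k) = -1
f = 44
Mul(f, Function('P')(Function('t')(-4))) = Mul(44, -1) = -44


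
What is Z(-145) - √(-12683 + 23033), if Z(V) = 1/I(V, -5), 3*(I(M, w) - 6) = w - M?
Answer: 3/158 - 15*√46 ≈ -101.72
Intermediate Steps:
I(M, w) = 6 - M/3 + w/3 (I(M, w) = 6 + (w - M)/3 = 6 + (-M/3 + w/3) = 6 - M/3 + w/3)
Z(V) = 1/(13/3 - V/3) (Z(V) = 1/(6 - V/3 + (⅓)*(-5)) = 1/(6 - V/3 - 5/3) = 1/(13/3 - V/3))
Z(-145) - √(-12683 + 23033) = -3/(-13 - 145) - √(-12683 + 23033) = -3/(-158) - √10350 = -3*(-1/158) - 15*√46 = 3/158 - 15*√46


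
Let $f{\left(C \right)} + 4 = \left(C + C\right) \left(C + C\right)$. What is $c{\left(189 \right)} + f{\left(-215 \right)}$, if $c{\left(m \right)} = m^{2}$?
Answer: $220617$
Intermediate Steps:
$f{\left(C \right)} = -4 + 4 C^{2}$ ($f{\left(C \right)} = -4 + \left(C + C\right) \left(C + C\right) = -4 + 2 C 2 C = -4 + 4 C^{2}$)
$c{\left(189 \right)} + f{\left(-215 \right)} = 189^{2} - \left(4 - 4 \left(-215\right)^{2}\right) = 35721 + \left(-4 + 4 \cdot 46225\right) = 35721 + \left(-4 + 184900\right) = 35721 + 184896 = 220617$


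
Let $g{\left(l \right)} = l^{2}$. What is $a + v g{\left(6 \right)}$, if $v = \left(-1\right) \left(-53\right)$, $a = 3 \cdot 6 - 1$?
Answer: $1925$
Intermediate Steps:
$a = 17$ ($a = 18 - 1 = 17$)
$v = 53$
$a + v g{\left(6 \right)} = 17 + 53 \cdot 6^{2} = 17 + 53 \cdot 36 = 17 + 1908 = 1925$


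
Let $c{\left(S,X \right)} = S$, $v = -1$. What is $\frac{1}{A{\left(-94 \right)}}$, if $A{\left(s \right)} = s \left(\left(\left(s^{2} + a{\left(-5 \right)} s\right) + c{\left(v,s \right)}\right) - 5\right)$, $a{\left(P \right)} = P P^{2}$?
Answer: $- \frac{1}{1934520} \approx -5.1692 \cdot 10^{-7}$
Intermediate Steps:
$a{\left(P \right)} = P^{3}$
$A{\left(s \right)} = s \left(-6 + s^{2} - 125 s\right)$ ($A{\left(s \right)} = s \left(\left(\left(s^{2} + \left(-5\right)^{3} s\right) - 1\right) - 5\right) = s \left(\left(\left(s^{2} - 125 s\right) - 1\right) - 5\right) = s \left(\left(-1 + s^{2} - 125 s\right) - 5\right) = s \left(-6 + s^{2} - 125 s\right)$)
$\frac{1}{A{\left(-94 \right)}} = \frac{1}{\left(-94\right) \left(-6 + \left(-94\right)^{2} - -11750\right)} = \frac{1}{\left(-94\right) \left(-6 + 8836 + 11750\right)} = \frac{1}{\left(-94\right) 20580} = \frac{1}{-1934520} = - \frac{1}{1934520}$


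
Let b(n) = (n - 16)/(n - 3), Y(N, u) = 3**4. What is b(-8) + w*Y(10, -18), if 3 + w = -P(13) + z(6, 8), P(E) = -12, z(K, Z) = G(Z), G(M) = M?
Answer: 15171/11 ≈ 1379.2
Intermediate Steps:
Y(N, u) = 81
z(K, Z) = Z
b(n) = (-16 + n)/(-3 + n)
w = 17 (w = -3 + (-1*(-12) + 8) = -3 + (12 + 8) = -3 + 20 = 17)
b(-8) + w*Y(10, -18) = (-16 - 8)/(-3 - 8) + 17*81 = -24/(-11) + 1377 = -1/11*(-24) + 1377 = 24/11 + 1377 = 15171/11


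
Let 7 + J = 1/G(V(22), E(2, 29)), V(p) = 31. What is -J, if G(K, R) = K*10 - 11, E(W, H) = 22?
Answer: 2092/299 ≈ 6.9967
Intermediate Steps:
G(K, R) = -11 + 10*K (G(K, R) = 10*K - 11 = -11 + 10*K)
J = -2092/299 (J = -7 + 1/(-11 + 10*31) = -7 + 1/(-11 + 310) = -7 + 1/299 = -2092/299 ≈ -6.9967)
-J = -1*(-2092/299) = 2092/299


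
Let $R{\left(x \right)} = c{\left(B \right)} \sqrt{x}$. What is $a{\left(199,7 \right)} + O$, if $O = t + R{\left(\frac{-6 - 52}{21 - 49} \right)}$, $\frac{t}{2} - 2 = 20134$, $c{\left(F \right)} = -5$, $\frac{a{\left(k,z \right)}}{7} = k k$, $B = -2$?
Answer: $317479 - \frac{5 \sqrt{406}}{14} \approx 3.1747 \cdot 10^{5}$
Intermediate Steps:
$a{\left(k,z \right)} = 7 k^{2}$ ($a{\left(k,z \right)} = 7 k k = 7 k^{2}$)
$R{\left(x \right)} = - 5 \sqrt{x}$
$t = 40272$ ($t = 4 + 2 \cdot 20134 = 4 + 40268 = 40272$)
$O = 40272 - \frac{5 \sqrt{406}}{14}$ ($O = 40272 - 5 \sqrt{\frac{-6 - 52}{21 - 49}} = 40272 - 5 \sqrt{- \frac{58}{-28}} = 40272 - 5 \sqrt{\left(-58\right) \left(- \frac{1}{28}\right)} = 40272 - 5 \sqrt{\frac{29}{14}} = 40272 - 5 \frac{\sqrt{406}}{14} = 40272 - \frac{5 \sqrt{406}}{14} \approx 40265.0$)
$a{\left(199,7 \right)} + O = 7 \cdot 199^{2} + \left(40272 - \frac{5 \sqrt{406}}{14}\right) = 7 \cdot 39601 + \left(40272 - \frac{5 \sqrt{406}}{14}\right) = 277207 + \left(40272 - \frac{5 \sqrt{406}}{14}\right) = 317479 - \frac{5 \sqrt{406}}{14}$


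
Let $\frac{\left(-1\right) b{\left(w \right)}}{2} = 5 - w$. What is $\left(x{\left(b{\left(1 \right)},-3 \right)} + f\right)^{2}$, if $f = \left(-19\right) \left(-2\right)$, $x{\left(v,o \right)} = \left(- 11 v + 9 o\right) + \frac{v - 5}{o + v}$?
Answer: $\frac{1214404}{121} \approx 10036.0$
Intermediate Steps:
$b{\left(w \right)} = -10 + 2 w$ ($b{\left(w \right)} = - 2 \left(5 - w\right) = -10 + 2 w$)
$x{\left(v,o \right)} = - 11 v + 9 o + \frac{-5 + v}{o + v}$ ($x{\left(v,o \right)} = \left(- 11 v + 9 o\right) + \frac{-5 + v}{o + v} = - 11 v + 9 o + \frac{-5 + v}{o + v}$)
$f = 38$
$\left(x{\left(b{\left(1 \right)},-3 \right)} + f\right)^{2} = \left(\frac{-5 + \left(-10 + 2 \cdot 1\right) - 11 \left(-10 + 2 \cdot 1\right)^{2} + 9 \left(-3\right)^{2} - - 6 \left(-10 + 2 \cdot 1\right)}{-3 + \left(-10 + 2 \cdot 1\right)} + 38\right)^{2} = \left(\frac{-5 + \left(-10 + 2\right) - 11 \left(-10 + 2\right)^{2} + 9 \cdot 9 - - 6 \left(-10 + 2\right)}{-3 + \left(-10 + 2\right)} + 38\right)^{2} = \left(\frac{-5 - 8 - 11 \left(-8\right)^{2} + 81 - \left(-6\right) \left(-8\right)}{-3 - 8} + 38\right)^{2} = \left(\frac{-5 - 8 - 704 + 81 - 48}{-11} + 38\right)^{2} = \left(- \frac{-5 - 8 - 704 + 81 - 48}{11} + 38\right)^{2} = \left(\left(- \frac{1}{11}\right) \left(-684\right) + 38\right)^{2} = \left(\frac{684}{11} + 38\right)^{2} = \left(\frac{1102}{11}\right)^{2} = \frac{1214404}{121}$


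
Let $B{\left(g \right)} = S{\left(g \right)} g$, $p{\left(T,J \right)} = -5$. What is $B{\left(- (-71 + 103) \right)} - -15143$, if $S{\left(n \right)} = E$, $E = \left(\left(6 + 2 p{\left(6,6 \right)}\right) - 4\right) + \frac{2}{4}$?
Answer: $15383$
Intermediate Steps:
$E = - \frac{15}{2}$ ($E = \left(\left(6 + 2 \left(-5\right)\right) - 4\right) + \frac{2}{4} = \left(\left(6 - 10\right) - 4\right) + 2 \cdot \frac{1}{4} = \left(-4 - 4\right) + \frac{1}{2} = -8 + \frac{1}{2} = - \frac{15}{2} \approx -7.5$)
$S{\left(n \right)} = - \frac{15}{2}$
$B{\left(g \right)} = - \frac{15 g}{2}$
$B{\left(- (-71 + 103) \right)} - -15143 = - \frac{15 \left(- (-71 + 103)\right)}{2} - -15143 = - \frac{15 \left(\left(-1\right) 32\right)}{2} + 15143 = \left(- \frac{15}{2}\right) \left(-32\right) + 15143 = 240 + 15143 = 15383$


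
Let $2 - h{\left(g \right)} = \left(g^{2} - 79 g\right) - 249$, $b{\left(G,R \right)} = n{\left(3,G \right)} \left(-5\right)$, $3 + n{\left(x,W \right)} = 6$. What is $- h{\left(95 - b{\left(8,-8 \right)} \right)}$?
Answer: $3159$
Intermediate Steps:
$n{\left(x,W \right)} = 3$ ($n{\left(x,W \right)} = -3 + 6 = 3$)
$b{\left(G,R \right)} = -15$ ($b{\left(G,R \right)} = 3 \left(-5\right) = -15$)
$h{\left(g \right)} = 251 - g^{2} + 79 g$ ($h{\left(g \right)} = 2 - \left(\left(g^{2} - 79 g\right) - 249\right) = 2 - \left(-249 + g^{2} - 79 g\right) = 2 + \left(249 - g^{2} + 79 g\right) = 251 - g^{2} + 79 g$)
$- h{\left(95 - b{\left(8,-8 \right)} \right)} = - (251 - \left(95 - -15\right)^{2} + 79 \left(95 - -15\right)) = - (251 - \left(95 + 15\right)^{2} + 79 \left(95 + 15\right)) = - (251 - 110^{2} + 79 \cdot 110) = - (251 - 12100 + 8690) = \left(-1\right) \left(-3159\right) = 3159$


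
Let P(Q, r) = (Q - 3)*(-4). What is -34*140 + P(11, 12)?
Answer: -4792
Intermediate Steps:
P(Q, r) = 12 - 4*Q (P(Q, r) = (-3 + Q)*(-4) = 12 - 4*Q)
-34*140 + P(11, 12) = -34*140 + (12 - 4*11) = -4760 + (12 - 44) = -4760 - 32 = -4792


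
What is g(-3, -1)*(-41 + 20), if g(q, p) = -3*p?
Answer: -63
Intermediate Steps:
g(-3, -1)*(-41 + 20) = (-3*(-1))*(-41 + 20) = 3*(-21) = -63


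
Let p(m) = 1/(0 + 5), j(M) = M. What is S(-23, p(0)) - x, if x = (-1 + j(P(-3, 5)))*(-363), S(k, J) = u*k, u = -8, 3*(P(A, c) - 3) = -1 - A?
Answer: 1152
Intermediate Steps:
P(A, c) = 8/3 - A/3 (P(A, c) = 3 + (-1 - A)/3 = 3 + (-⅓ - A/3) = 8/3 - A/3)
p(m) = ⅕ (p(m) = 1/5 = ⅕)
S(k, J) = -8*k
x = -968 (x = (-1 + (8/3 - ⅓*(-3)))*(-363) = (-1 + (8/3 + 1))*(-363) = (-1 + 11/3)*(-363) = (8/3)*(-363) = -968)
S(-23, p(0)) - x = -8*(-23) - 1*(-968) = 184 + 968 = 1152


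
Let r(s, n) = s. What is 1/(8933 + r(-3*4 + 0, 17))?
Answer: 1/8921 ≈ 0.00011210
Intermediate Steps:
1/(8933 + r(-3*4 + 0, 17)) = 1/(8933 + (-3*4 + 0)) = 1/(8933 + (-12 + 0)) = 1/(8933 - 12) = 1/8921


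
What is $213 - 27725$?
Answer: $-27512$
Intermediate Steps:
$213 - 27725 = -27512$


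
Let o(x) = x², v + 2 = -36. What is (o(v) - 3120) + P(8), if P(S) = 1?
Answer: -1675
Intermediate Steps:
v = -38 (v = -2 - 36 = -38)
(o(v) - 3120) + P(8) = ((-38)² - 3120) + 1 = (1444 - 3120) + 1 = -1676 + 1 = -1675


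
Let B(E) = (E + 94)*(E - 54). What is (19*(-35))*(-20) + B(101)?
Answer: 22465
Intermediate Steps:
B(E) = (-54 + E)*(94 + E) (B(E) = (94 + E)*(-54 + E) = (-54 + E)*(94 + E))
(19*(-35))*(-20) + B(101) = (19*(-35))*(-20) + (-5076 + 101**2 + 40*101) = -665*(-20) + (-5076 + 10201 + 4040) = 13300 + 9165 = 22465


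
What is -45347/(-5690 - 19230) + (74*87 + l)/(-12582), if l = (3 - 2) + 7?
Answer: 204960817/156771720 ≈ 1.3074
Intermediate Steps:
l = 8 (l = 1 + 7 = 8)
-45347/(-5690 - 19230) + (74*87 + l)/(-12582) = -45347/(-5690 - 19230) + (74*87 + 8)/(-12582) = -45347/(-24920) + (6438 + 8)*(-1/12582) = -45347*(-1/24920) + 6446*(-1/12582) = 45347/24920 - 3223/6291 = 204960817/156771720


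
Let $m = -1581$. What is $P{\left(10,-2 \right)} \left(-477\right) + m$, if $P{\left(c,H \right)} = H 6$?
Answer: $4143$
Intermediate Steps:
$P{\left(c,H \right)} = 6 H$
$P{\left(10,-2 \right)} \left(-477\right) + m = 6 \left(-2\right) \left(-477\right) - 1581 = \left(-12\right) \left(-477\right) - 1581 = 5724 - 1581 = 4143$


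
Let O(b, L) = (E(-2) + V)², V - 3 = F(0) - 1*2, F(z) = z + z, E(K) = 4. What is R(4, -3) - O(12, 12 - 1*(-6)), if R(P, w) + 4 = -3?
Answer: -32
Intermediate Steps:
F(z) = 2*z
R(P, w) = -7 (R(P, w) = -4 - 3 = -7)
V = 1 (V = 3 + (2*0 - 1*2) = 3 + (0 - 2) = 3 - 2 = 1)
O(b, L) = 25 (O(b, L) = (4 + 1)² = 5² = 25)
R(4, -3) - O(12, 12 - 1*(-6)) = -7 - 1*25 = -7 - 25 = -32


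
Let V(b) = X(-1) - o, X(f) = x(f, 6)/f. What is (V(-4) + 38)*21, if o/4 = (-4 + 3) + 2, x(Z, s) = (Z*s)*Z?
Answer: 588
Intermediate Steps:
x(Z, s) = s*Z**2
X(f) = 6*f (X(f) = (6*f**2)/f = 6*f)
o = 4 (o = 4*((-4 + 3) + 2) = 4*(-1 + 2) = 4*1 = 4)
V(b) = -10 (V(b) = 6*(-1) - 1*4 = -6 - 4 = -10)
(V(-4) + 38)*21 = (-10 + 38)*21 = 28*21 = 588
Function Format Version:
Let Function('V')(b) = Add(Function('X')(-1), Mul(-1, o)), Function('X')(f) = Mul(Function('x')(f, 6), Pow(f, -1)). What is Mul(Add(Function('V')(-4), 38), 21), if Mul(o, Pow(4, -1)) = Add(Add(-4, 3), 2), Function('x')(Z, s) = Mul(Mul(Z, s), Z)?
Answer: 588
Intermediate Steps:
Function('x')(Z, s) = Mul(s, Pow(Z, 2))
Function('X')(f) = Mul(6, f) (Function('X')(f) = Mul(Mul(6, Pow(f, 2)), Pow(f, -1)) = Mul(6, f))
o = 4 (o = Mul(4, Add(Add(-4, 3), 2)) = Mul(4, Add(-1, 2)) = Mul(4, 1) = 4)
Function('V')(b) = -10 (Function('V')(b) = Add(Mul(6, -1), Mul(-1, 4)) = Add(-6, -4) = -10)
Mul(Add(Function('V')(-4), 38), 21) = Mul(Add(-10, 38), 21) = Mul(28, 21) = 588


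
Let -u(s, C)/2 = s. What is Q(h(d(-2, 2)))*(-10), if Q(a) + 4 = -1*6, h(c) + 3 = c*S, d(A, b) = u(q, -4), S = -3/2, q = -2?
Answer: 100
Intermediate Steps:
S = -3/2 (S = -3*1/2 = -3/2 ≈ -1.5000)
u(s, C) = -2*s
d(A, b) = 4 (d(A, b) = -2*(-2) = 4)
h(c) = -3 - 3*c/2 (h(c) = -3 + c*(-3/2) = -3 - 3*c/2)
Q(a) = -10 (Q(a) = -4 - 1*6 = -4 - 6 = -10)
Q(h(d(-2, 2)))*(-10) = -10*(-10) = 100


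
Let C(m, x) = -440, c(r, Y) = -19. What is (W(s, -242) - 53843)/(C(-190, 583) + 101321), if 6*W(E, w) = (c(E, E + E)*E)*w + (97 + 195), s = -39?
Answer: -251044/302643 ≈ -0.82950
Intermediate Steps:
W(E, w) = 146/3 - 19*E*w/6 (W(E, w) = ((-19*E)*w + (97 + 195))/6 = (-19*E*w + 292)/6 = (292 - 19*E*w)/6 = 146/3 - 19*E*w/6)
(W(s, -242) - 53843)/(C(-190, 583) + 101321) = ((146/3 - 19/6*(-39)*(-242)) - 53843)/(-440 + 101321) = ((146/3 - 29887) - 53843)/100881 = (-89515/3 - 53843)*(1/100881) = -251044/3*1/100881 = -251044/302643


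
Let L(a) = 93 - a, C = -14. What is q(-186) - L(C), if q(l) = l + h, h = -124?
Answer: -417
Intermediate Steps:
q(l) = -124 + l (q(l) = l - 124 = -124 + l)
q(-186) - L(C) = (-124 - 186) - (93 - 1*(-14)) = -310 - (93 + 14) = -310 - 1*107 = -310 - 107 = -417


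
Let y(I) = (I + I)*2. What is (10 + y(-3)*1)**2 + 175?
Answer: 179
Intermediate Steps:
y(I) = 4*I (y(I) = (2*I)*2 = 4*I)
(10 + y(-3)*1)**2 + 175 = (10 + (4*(-3))*1)**2 + 175 = (10 - 12*1)**2 + 175 = (10 - 12)**2 + 175 = (-2)**2 + 175 = 4 + 175 = 179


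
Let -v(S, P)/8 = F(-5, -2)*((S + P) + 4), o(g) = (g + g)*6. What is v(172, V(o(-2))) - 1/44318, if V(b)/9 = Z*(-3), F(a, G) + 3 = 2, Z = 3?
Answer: 33681679/44318 ≈ 760.00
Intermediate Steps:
F(a, G) = -1 (F(a, G) = -3 + 2 = -1)
o(g) = 12*g (o(g) = (2*g)*6 = 12*g)
V(b) = -81 (V(b) = 9*(3*(-3)) = 9*(-9) = -81)
v(S, P) = 32 + 8*P + 8*S (v(S, P) = -(-8)*((S + P) + 4) = -(-8)*((P + S) + 4) = -(-8)*(4 + P + S) = -8*(-4 - P - S) = 32 + 8*P + 8*S)
v(172, V(o(-2))) - 1/44318 = (32 + 8*(-81) + 8*172) - 1/44318 = (32 - 648 + 1376) - 1*1/44318 = 760 - 1/44318 = 33681679/44318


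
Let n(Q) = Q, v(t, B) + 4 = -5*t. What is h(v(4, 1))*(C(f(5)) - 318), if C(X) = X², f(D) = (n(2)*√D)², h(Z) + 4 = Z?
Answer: -2296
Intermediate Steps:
v(t, B) = -4 - 5*t
h(Z) = -4 + Z
f(D) = 4*D (f(D) = (2*√D)² = 4*D)
h(v(4, 1))*(C(f(5)) - 318) = (-4 + (-4 - 5*4))*((4*5)² - 318) = (-4 + (-4 - 20))*(20² - 318) = (-4 - 24)*(400 - 318) = -28*82 = -2296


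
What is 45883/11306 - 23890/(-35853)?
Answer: 1915143539/405354018 ≈ 4.7246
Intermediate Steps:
45883/11306 - 23890/(-35853) = 45883*(1/11306) - 23890*(-1/35853) = 45883/11306 + 23890/35853 = 1915143539/405354018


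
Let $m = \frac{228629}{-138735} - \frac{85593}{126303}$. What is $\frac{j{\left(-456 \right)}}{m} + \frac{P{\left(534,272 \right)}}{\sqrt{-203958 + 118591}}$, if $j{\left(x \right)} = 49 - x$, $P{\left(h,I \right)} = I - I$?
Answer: $- \frac{2949645528675}{13583757814} \approx -217.15$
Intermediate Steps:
$P{\left(h,I \right)} = 0$
$m = - \frac{13583757814}{5840882235}$ ($m = 228629 \left(- \frac{1}{138735}\right) - \frac{28531}{42101} = - \frac{228629}{138735} - \frac{28531}{42101} = - \frac{13583757814}{5840882235} \approx -2.3256$)
$\frac{j{\left(-456 \right)}}{m} + \frac{P{\left(534,272 \right)}}{\sqrt{-203958 + 118591}} = \frac{49 - -456}{- \frac{13583757814}{5840882235}} + \frac{0}{\sqrt{-203958 + 118591}} = \left(49 + 456\right) \left(- \frac{5840882235}{13583757814}\right) + \frac{0}{\sqrt{-85367}} = 505 \left(- \frac{5840882235}{13583757814}\right) + \frac{0}{i \sqrt{85367}} = - \frac{2949645528675}{13583757814} + 0 \left(- \frac{i \sqrt{85367}}{85367}\right) = - \frac{2949645528675}{13583757814} + 0 = - \frac{2949645528675}{13583757814}$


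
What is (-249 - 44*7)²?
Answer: 310249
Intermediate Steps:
(-249 - 44*7)² = (-249 - 308)² = (-557)² = 310249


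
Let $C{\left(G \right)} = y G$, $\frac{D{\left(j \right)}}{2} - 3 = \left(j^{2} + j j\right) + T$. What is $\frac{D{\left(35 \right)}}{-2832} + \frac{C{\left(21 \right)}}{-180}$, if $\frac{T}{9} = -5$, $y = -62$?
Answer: $\frac{9793}{1770} \approx 5.5328$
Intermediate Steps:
$T = -45$ ($T = 9 \left(-5\right) = -45$)
$D{\left(j \right)} = -84 + 4 j^{2}$ ($D{\left(j \right)} = 6 + 2 \left(\left(j^{2} + j j\right) - 45\right) = 6 + 2 \left(\left(j^{2} + j^{2}\right) - 45\right) = 6 + 2 \left(2 j^{2} - 45\right) = 6 + 2 \left(-45 + 2 j^{2}\right) = 6 + \left(-90 + 4 j^{2}\right) = -84 + 4 j^{2}$)
$C{\left(G \right)} = - 62 G$
$\frac{D{\left(35 \right)}}{-2832} + \frac{C{\left(21 \right)}}{-180} = \frac{-84 + 4 \cdot 35^{2}}{-2832} + \frac{\left(-62\right) 21}{-180} = \left(-84 + 4 \cdot 1225\right) \left(- \frac{1}{2832}\right) - - \frac{217}{30} = \left(-84 + 4900\right) \left(- \frac{1}{2832}\right) + \frac{217}{30} = 4816 \left(- \frac{1}{2832}\right) + \frac{217}{30} = - \frac{301}{177} + \frac{217}{30} = \frac{9793}{1770}$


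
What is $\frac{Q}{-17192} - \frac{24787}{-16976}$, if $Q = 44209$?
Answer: $- \frac{40544235}{36481424} \approx -1.1114$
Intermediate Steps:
$\frac{Q}{-17192} - \frac{24787}{-16976} = \frac{44209}{-17192} - \frac{24787}{-16976} = 44209 \left(- \frac{1}{17192}\right) - - \frac{24787}{16976} = - \frac{44209}{17192} + \frac{24787}{16976} = - \frac{40544235}{36481424}$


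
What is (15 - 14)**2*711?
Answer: 711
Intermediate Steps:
(15 - 14)**2*711 = 1**2*711 = 1*711 = 711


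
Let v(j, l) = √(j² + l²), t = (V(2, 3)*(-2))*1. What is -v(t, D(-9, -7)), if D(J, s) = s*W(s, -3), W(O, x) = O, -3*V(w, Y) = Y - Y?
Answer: -49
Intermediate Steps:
V(w, Y) = 0 (V(w, Y) = -(Y - Y)/3 = -⅓*0 = 0)
D(J, s) = s² (D(J, s) = s*s = s²)
t = 0 (t = (0*(-2))*1 = 0*1 = 0)
-v(t, D(-9, -7)) = -√(0² + ((-7)²)²) = -√(0 + 49²) = -√(0 + 2401) = -√2401 = -1*49 = -49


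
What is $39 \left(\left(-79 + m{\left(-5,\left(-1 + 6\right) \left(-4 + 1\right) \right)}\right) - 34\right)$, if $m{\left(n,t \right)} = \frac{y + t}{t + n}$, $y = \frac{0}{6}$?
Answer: $- \frac{17511}{4} \approx -4377.8$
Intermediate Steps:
$y = 0$ ($y = 0 \cdot \frac{1}{6} = 0$)
$m{\left(n,t \right)} = \frac{t}{n + t}$ ($m{\left(n,t \right)} = \frac{0 + t}{t + n} = \frac{t}{n + t}$)
$39 \left(\left(-79 + m{\left(-5,\left(-1 + 6\right) \left(-4 + 1\right) \right)}\right) - 34\right) = 39 \left(\left(-79 + \frac{\left(-1 + 6\right) \left(-4 + 1\right)}{-5 + \left(-1 + 6\right) \left(-4 + 1\right)}\right) - 34\right) = 39 \left(\left(-79 + \frac{5 \left(-3\right)}{-5 + 5 \left(-3\right)}\right) - 34\right) = 39 \left(\left(-79 - \frac{15}{-5 - 15}\right) - 34\right) = 39 \left(\left(-79 - \frac{15}{-20}\right) - 34\right) = 39 \left(\left(-79 - - \frac{3}{4}\right) - 34\right) = 39 \left(\left(-79 + \frac{3}{4}\right) - 34\right) = 39 \left(- \frac{313}{4} - 34\right) = 39 \left(- \frac{449}{4}\right) = - \frac{17511}{4}$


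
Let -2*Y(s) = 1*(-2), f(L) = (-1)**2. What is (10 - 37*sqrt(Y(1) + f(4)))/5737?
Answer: 10/5737 - 37*sqrt(2)/5737 ≈ -0.0073777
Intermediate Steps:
f(L) = 1
Y(s) = 1 (Y(s) = -(-2)/2 = -1/2*(-2) = 1)
(10 - 37*sqrt(Y(1) + f(4)))/5737 = (10 - 37*sqrt(1 + 1))/5737 = (10 - 37*sqrt(2))*(1/5737) = 10/5737 - 37*sqrt(2)/5737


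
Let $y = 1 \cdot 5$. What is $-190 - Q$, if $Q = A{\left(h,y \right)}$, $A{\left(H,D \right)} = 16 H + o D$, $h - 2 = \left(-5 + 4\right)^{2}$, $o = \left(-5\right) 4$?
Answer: $-138$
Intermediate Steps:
$y = 5$
$o = -20$
$h = 3$ ($h = 2 + \left(-5 + 4\right)^{2} = 2 + \left(-1\right)^{2} = 2 + 1 = 3$)
$A{\left(H,D \right)} = - 20 D + 16 H$ ($A{\left(H,D \right)} = 16 H - 20 D = - 20 D + 16 H$)
$Q = -52$ ($Q = \left(-20\right) 5 + 16 \cdot 3 = -100 + 48 = -52$)
$-190 - Q = -190 - -52 = -190 + 52 = -138$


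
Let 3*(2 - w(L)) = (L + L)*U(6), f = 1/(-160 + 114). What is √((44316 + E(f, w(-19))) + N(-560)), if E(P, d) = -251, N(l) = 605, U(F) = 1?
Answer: √44670 ≈ 211.35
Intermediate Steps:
f = -1/46 (f = 1/(-46) = -1/46 ≈ -0.021739)
w(L) = 2 - 2*L/3 (w(L) = 2 - (L + L)/3 = 2 - 2*L/3)
√((44316 + E(f, w(-19))) + N(-560)) = √((44316 - 251) + 605) = √(44065 + 605) = √44670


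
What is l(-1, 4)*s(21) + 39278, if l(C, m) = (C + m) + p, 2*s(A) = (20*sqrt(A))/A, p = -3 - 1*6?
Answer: 39278 - 20*sqrt(21)/7 ≈ 39265.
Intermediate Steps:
p = -9 (p = -3 - 6 = -9)
s(A) = 10/sqrt(A) (s(A) = ((20*sqrt(A))/A)/2 = (20/sqrt(A))/2 = 10/sqrt(A))
l(C, m) = -9 + C + m (l(C, m) = (C + m) - 9 = -9 + C + m)
l(-1, 4)*s(21) + 39278 = (-9 - 1 + 4)*(10/sqrt(21)) + 39278 = -60*sqrt(21)/21 + 39278 = -20*sqrt(21)/7 + 39278 = 39278 - 20*sqrt(21)/7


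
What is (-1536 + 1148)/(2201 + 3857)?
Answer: -194/3029 ≈ -0.064048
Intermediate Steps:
(-1536 + 1148)/(2201 + 3857) = -388/6058 = -388*1/6058 = -194/3029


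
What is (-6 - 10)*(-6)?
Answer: 96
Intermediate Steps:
(-6 - 10)*(-6) = -16*(-6) = 96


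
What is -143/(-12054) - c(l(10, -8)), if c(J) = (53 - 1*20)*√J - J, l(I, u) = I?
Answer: 120683/12054 - 33*√10 ≈ -94.343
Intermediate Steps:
c(J) = -J + 33*√J (c(J) = (53 - 20)*√J - J = 33*√J - J = -J + 33*√J)
-143/(-12054) - c(l(10, -8)) = -143/(-12054) - (-1*10 + 33*√10) = -143*(-1/12054) - (-10 + 33*√10) = 143/12054 + (10 - 33*√10) = 120683/12054 - 33*√10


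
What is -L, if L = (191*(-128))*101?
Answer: 2469248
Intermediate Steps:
L = -2469248 (L = -24448*101 = -2469248)
-L = -1*(-2469248) = 2469248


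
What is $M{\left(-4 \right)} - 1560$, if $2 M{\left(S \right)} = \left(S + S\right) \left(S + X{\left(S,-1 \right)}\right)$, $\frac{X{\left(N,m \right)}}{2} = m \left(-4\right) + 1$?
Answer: $-1584$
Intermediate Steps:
$X{\left(N,m \right)} = 2 - 8 m$ ($X{\left(N,m \right)} = 2 \left(m \left(-4\right) + 1\right) = 2 \left(- 4 m + 1\right) = 2 \left(1 - 4 m\right) = 2 - 8 m$)
$M{\left(S \right)} = S \left(10 + S\right)$ ($M{\left(S \right)} = \frac{\left(S + S\right) \left(S + \left(2 - -8\right)\right)}{2} = \frac{2 S \left(S + \left(2 + 8\right)\right)}{2} = \frac{2 S \left(S + 10\right)}{2} = \frac{2 S \left(10 + S\right)}{2} = S \left(10 + S\right)$)
$M{\left(-4 \right)} - 1560 = - 4 \left(10 - 4\right) - 1560 = \left(-4\right) 6 - 1560 = -24 - 1560 = -1584$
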